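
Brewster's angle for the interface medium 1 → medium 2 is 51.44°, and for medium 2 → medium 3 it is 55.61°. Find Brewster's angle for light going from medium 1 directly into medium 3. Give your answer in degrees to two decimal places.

θ_B ≈ 61.38°

n₂/n₁ = tan 51.44° = 1.2545 and n₃/n₂ = tan 55.61° = 1.4610.
Multiplying, n₃/n₁ = 1.2545 × 1.4610 = 1.8328, and θ_B(1→3) = arctan 1.8328 = 61.38°.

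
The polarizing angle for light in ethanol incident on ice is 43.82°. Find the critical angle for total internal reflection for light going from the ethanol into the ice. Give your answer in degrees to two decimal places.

θ_c ≈ 73.67°

n₂/n₁ = tan 43.82° = 0.9596; the critical angle satisfies sin θ_c = n₂/n₁.
θ_c = arcsin(0.9596) = 73.67°.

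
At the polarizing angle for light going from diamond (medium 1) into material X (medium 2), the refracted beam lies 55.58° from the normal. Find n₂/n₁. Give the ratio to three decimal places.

At Brewster incidence θ_B = 90° − θ_t = 90° − 55.58° = 34.42°.
tan θ_B = n₂/n₁, so n₂/n₁ = tan 34.42° = 0.685.

n₂/n₁ ≈ 0.685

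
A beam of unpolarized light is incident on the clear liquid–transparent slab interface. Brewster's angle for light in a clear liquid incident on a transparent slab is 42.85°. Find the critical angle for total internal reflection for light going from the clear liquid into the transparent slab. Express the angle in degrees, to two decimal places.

θ_c ≈ 68.07°

tan θ_B = n₂/n₁ = tan 42.85° = 0.9276.
Total internal reflection: sin θ_c = n₂/n₁ = 0.9276.
θ_c = arcsin(0.9276) = 68.07°.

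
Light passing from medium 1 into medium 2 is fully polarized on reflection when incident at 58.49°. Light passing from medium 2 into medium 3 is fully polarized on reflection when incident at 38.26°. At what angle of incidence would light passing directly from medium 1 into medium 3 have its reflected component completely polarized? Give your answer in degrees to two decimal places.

Each Brewster angle gives a ratio: n₂/n₁ = tan 58.49° = 1.6312, n₃/n₂ = tan 38.26° = 0.7886.
So n₃/n₁ = (n₂/n₁)(n₃/n₂) = 1.6312 × 0.7886 = 1.2864.
θ_B(1→3) = arctan(1.2864) = 52.14°.

θ_B ≈ 52.14°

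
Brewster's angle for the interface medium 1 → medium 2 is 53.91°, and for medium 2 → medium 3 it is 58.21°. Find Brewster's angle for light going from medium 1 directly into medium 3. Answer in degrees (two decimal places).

θ_B ≈ 65.69°

n₂/n₁ = tan 53.91° = 1.3718 and n₃/n₂ = tan 58.21° = 1.6135.
n₃/n₁ = 2.2134. Then tan θ_B(1→3) = n₃/n₁, so θ_B(1→3) = arctan(2.2134) = 65.69°.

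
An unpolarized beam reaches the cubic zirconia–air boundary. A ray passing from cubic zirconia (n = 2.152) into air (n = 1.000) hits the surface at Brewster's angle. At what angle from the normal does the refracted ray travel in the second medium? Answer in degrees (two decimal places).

θ_t ≈ 65.08°

θ_B = arctan(n₂/n₁) = arctan(1.000/2.152) = 24.92°.
The refracted ray is perpendicular to the reflected ray, so θ_t = 90° − θ_B = 65.08°.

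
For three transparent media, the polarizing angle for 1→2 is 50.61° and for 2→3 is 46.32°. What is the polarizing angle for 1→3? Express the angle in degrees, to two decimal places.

tan θ_B(1→2) = n₂/n₁ = tan 50.61° = 1.2179.
tan θ_B(2→3) = n₃/n₂ = tan 46.32° = 1.0472.
So n₃/n₁ = (n₂/n₁)(n₃/n₂) = 1.2179 × 1.0472 = 1.2753.
θ_B(1→3) = arctan(1.2753) = 51.90°.

θ_B ≈ 51.90°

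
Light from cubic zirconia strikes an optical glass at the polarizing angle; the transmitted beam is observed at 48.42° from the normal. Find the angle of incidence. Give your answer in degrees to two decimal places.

Brewster's condition makes the reflected and refracted beams perpendicular: θ_B + θ_t = 90°.
θ_B = 90° − 48.42° = 41.58°.

θ_B ≈ 41.58°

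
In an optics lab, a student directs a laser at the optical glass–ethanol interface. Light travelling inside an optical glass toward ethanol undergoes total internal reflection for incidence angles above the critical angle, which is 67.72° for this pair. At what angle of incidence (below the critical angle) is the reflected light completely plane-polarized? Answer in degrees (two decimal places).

θ_B ≈ 42.78°

At the critical angle sin θ_c = n₂/n₁, giving n₂/n₁ = sin 67.72° = 0.9253.
Then tan θ_B = n₂/n₁ = 0.9253, so θ_B = arctan 0.9253 = 42.78°.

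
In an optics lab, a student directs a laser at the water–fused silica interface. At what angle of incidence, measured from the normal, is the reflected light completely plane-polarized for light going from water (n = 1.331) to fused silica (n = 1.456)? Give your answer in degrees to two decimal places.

θ_B ≈ 47.57°

tan θ_B = n₂/n₁ = 1.456/1.331 = 1.0939. Taking the arctangent, θ_B = 47.57°.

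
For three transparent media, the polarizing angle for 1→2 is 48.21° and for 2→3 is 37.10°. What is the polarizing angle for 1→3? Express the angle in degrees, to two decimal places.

Each Brewster angle gives a ratio: n₂/n₁ = tan 48.21° = 1.1188, n₃/n₂ = tan 37.10° = 0.7563.
So n₃/n₁ = (n₂/n₁)(n₃/n₂) = 1.1188 × 0.7563 = 0.8462.
θ_B(1→3) = arctan(0.8462) = 40.24°.

θ_B ≈ 40.24°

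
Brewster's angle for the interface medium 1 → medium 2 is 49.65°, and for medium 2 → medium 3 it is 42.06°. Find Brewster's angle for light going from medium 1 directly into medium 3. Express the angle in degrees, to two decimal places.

θ_B ≈ 46.72°

n₂/n₁ = tan 49.65° = 1.1771 and n₃/n₂ = tan 42.06° = 0.9023.
Multiplying, n₃/n₁ = 1.1771 × 0.9023 = 1.0621, and θ_B(1→3) = arctan 1.0621 = 46.72°.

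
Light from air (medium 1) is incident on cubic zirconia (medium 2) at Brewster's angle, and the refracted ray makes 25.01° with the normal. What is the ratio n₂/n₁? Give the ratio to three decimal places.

n₂/n₁ ≈ 2.144

At Brewster incidence θ_B = 90° − θ_t = 90° − 25.01° = 64.99°.
tan θ_B = n₂/n₁, so n₂/n₁ = tan 64.99° = 2.144.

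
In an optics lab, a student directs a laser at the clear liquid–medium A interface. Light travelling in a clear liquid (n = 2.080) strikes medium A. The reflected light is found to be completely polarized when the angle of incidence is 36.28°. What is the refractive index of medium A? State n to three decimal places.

n ≈ 1.527

Full polarization of the reflected beam means tan θ_B = n₂/n₁, where n₁ is the incident medium (a clear liquid).
n₂ = n₁ tan θ_B = 2.080 × tan 36.28° = 1.527.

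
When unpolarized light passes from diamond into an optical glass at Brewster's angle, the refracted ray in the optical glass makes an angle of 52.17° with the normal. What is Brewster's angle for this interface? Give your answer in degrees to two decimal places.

Brewster's condition makes the reflected and refracted beams perpendicular: θ_B + θ_t = 90°.
θ_B = 90° − 52.17° = 37.83°.

θ_B ≈ 37.83°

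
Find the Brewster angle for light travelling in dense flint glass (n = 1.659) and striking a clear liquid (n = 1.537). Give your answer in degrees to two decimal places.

θ_B ≈ 42.81°

tan θ_B = n₂/n₁ = 1.537/1.659 = 0.9265.
θ_B = arctan(0.9265) = 42.81°.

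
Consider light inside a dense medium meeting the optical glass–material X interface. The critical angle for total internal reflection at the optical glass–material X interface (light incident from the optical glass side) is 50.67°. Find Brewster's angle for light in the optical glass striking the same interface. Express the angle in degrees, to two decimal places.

sin θ_c = n₂/n₁, so n₂/n₁ = sin 50.67° = 0.7735.
Brewster: tan θ_B = n₂/n₁ = 0.7735.
θ_B = arctan(0.7735) = 37.72°.

θ_B ≈ 37.72°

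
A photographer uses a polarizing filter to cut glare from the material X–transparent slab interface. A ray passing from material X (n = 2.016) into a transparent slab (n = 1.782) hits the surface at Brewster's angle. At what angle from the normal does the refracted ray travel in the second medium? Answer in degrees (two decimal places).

θ_t ≈ 48.53°

θ_B = arctan(n₂/n₁) = arctan(1.782/2.016) = 41.47°.
At Brewster's angle the reflected and refracted rays are perpendicular, so θ_t = 90° − θ_B = 90° − 41.47° = 48.53°.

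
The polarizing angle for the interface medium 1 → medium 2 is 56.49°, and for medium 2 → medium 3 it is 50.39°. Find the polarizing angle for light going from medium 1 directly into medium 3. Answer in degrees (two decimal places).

tan θ_B(1→2) = n₂/n₁ = tan 56.49° = 1.5103.
tan θ_B(2→3) = n₃/n₂ = tan 50.39° = 1.2084.
Multiplying, n₃/n₁ = 1.5103 × 1.2084 = 1.8249, and θ_B(1→3) = arctan 1.8249 = 61.28°.

θ_B ≈ 61.28°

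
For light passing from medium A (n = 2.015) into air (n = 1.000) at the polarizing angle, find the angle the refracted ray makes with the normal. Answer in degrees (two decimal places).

θ_t ≈ 63.61°

θ_B = arctan(n₂/n₁) = arctan(1.000/2.015) = 26.39°.
Since θ_B + θ_t = 90° at Brewster incidence, θ_t = 90° − 26.39° = 63.61°.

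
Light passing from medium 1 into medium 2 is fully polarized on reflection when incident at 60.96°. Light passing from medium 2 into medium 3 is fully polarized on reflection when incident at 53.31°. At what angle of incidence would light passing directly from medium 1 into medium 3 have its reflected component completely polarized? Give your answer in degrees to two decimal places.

θ_B ≈ 67.53°

tan θ_B(1→2) = n₂/n₁ = tan 60.96° = 1.8011.
tan θ_B(2→3) = n₃/n₂ = tan 53.31° = 1.3421.
Multiplying, n₃/n₁ = 1.8011 × 1.3421 = 2.4172, and θ_B(1→3) = arctan 2.4172 = 67.53°.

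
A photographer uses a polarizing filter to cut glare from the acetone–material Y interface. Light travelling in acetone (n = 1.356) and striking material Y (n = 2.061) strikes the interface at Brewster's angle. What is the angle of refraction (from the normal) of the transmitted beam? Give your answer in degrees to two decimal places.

First find Brewster's angle: tan θ_B = 2.061/1.356 = 1.5199, giving θ_B = 56.66°.
Since θ_B + θ_t = 90° at Brewster incidence, θ_t = 90° − 56.66° = 33.34°.

θ_t ≈ 33.34°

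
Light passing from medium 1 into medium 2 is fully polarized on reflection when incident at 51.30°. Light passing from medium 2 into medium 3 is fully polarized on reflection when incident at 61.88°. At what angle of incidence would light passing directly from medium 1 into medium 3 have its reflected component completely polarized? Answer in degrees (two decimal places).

θ_B ≈ 66.82°

n₂/n₁ = tan 51.30° = 1.2482 and n₃/n₂ = tan 61.88° = 1.8713.
So n₃/n₁ = (n₂/n₁)(n₃/n₂) = 1.2482 × 1.8713 = 2.3357.
θ_B(1→3) = arctan(2.3357) = 66.82°.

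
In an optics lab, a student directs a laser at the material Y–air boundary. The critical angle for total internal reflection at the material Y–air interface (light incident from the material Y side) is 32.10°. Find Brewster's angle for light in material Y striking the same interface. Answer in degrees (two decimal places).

θ_B ≈ 27.99°

sin θ_c = n₂/n₁, so n₂/n₁ = sin 32.10° = 0.5314.
Brewster: tan θ_B = n₂/n₁ = 0.5314.
θ_B = arctan(0.5314) = 27.99°.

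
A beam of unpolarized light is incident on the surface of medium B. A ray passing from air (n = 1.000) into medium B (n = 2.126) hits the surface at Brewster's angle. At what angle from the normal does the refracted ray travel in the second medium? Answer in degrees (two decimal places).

First find Brewster's angle: tan θ_B = 2.126/1.000 = 2.1260, giving θ_B = 64.81°.
At Brewster's angle the reflected and refracted rays are perpendicular, so θ_t = 90° − θ_B = 90° − 64.81° = 25.19°.

θ_t ≈ 25.19°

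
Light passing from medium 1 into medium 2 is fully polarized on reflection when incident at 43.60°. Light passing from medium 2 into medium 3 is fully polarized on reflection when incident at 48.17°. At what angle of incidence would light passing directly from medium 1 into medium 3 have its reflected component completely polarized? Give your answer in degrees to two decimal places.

tan θ_B(1→2) = n₂/n₁ = tan 43.60° = 0.9523.
tan θ_B(2→3) = n₃/n₂ = tan 48.17° = 1.1173.
So n₃/n₁ = (n₂/n₁)(n₃/n₂) = 0.9523 × 1.1173 = 1.0640.
θ_B(1→3) = arctan(1.0640) = 46.77°.

θ_B ≈ 46.77°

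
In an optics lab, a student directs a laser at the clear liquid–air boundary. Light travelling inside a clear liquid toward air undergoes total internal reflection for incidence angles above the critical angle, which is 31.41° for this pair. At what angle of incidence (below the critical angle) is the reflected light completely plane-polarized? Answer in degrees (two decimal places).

At the critical angle sin θ_c = n₂/n₁, giving n₂/n₁ = sin 31.41° = 0.5212.
Then tan θ_B = n₂/n₁ = 0.5212, so θ_B = arctan 0.5212 = 27.53°.

θ_B ≈ 27.53°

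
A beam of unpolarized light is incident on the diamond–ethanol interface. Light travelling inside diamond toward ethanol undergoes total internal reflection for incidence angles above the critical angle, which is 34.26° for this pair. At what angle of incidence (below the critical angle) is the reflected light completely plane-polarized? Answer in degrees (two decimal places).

n₂/n₁ = sin θ_c = sin 34.26° = 0.5629.
tan θ_B equals the same ratio, so θ_B = arctan(0.5629) = 29.38°.

θ_B ≈ 29.38°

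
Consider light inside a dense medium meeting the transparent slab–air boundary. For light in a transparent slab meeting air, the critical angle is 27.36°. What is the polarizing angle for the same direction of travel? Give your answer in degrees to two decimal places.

θ_B ≈ 24.68°

n₂/n₁ = sin θ_c = sin 27.36° = 0.4596.
tan θ_B equals the same ratio, so θ_B = arctan(0.4596) = 24.68°.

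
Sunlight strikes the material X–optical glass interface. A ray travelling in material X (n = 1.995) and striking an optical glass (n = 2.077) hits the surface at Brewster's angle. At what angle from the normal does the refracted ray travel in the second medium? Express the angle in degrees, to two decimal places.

tan θ_B = n₂/n₁ = 2.077/1.995 = 1.0411, so θ_B = 46.15°.
Since θ_B + θ_t = 90° at Brewster incidence, θ_t = 90° − 46.15° = 43.85°.

θ_t ≈ 43.85°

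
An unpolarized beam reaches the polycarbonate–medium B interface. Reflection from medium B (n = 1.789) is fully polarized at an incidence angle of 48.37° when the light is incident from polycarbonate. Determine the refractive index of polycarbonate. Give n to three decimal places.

At Brewster's angle, tan θ_B = n₂/n₁ with n₁ on the incident side (polycarbonate) and n₂ on the transmitted side (medium B).
n₁ = n₂ / tan θ_B = 1.789 / tan 48.37° = 1.590.

n ≈ 1.590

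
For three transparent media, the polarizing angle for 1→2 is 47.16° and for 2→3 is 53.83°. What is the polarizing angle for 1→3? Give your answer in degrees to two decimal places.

θ_B ≈ 55.87°

tan θ_B(1→2) = n₂/n₁ = tan 47.16° = 1.0784.
tan θ_B(2→3) = n₃/n₂ = tan 53.83° = 1.3678.
So n₃/n₁ = (n₂/n₁)(n₃/n₂) = 1.0784 × 1.3678 = 1.4751.
θ_B(1→3) = arctan(1.4751) = 55.87°.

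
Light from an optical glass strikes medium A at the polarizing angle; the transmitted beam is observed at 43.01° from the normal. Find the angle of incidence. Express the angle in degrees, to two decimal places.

θ_B ≈ 46.99°

Brewster's condition makes the reflected and refracted beams perpendicular: θ_B + θ_t = 90°.
θ_B = 90° − 43.01° = 46.99°.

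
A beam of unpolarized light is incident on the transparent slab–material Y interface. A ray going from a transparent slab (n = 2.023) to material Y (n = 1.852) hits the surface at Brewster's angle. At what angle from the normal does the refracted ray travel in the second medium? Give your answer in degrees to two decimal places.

tan θ_B = n₂/n₁ = 1.852/2.023 = 0.9155, so θ_B = 42.47°.
The refracted ray is perpendicular to the reflected ray, so θ_t = 90° − θ_B = 47.53°.

θ_t ≈ 47.53°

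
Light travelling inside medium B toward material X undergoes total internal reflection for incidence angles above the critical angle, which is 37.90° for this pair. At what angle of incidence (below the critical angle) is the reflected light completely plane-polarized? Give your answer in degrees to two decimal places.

θ_B ≈ 31.56°

At the critical angle sin θ_c = n₂/n₁, giving n₂/n₁ = sin 37.90° = 0.6143.
Then tan θ_B = n₂/n₁ = 0.6143, so θ_B = arctan 0.6143 = 31.56°.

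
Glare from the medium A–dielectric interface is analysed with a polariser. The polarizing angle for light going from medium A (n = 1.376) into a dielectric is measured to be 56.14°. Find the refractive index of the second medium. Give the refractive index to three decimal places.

n ≈ 2.051

Brewster's law: tan θ_B = n₂/n₁ (light incident in medium A, refracted into a dielectric).
n₂ = n₁ tan θ_B = 1.376 × tan 56.14° = 2.051.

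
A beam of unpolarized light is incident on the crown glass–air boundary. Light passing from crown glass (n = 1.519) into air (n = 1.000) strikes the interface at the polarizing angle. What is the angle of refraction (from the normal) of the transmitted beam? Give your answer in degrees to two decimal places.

tan θ_B = n₂/n₁ = 1.000/1.519 = 0.6583, so θ_B = 33.36°.
At Brewster's angle the reflected and refracted rays are perpendicular, so θ_t = 90° − θ_B = 90° − 33.36° = 56.64°.

θ_t ≈ 56.64°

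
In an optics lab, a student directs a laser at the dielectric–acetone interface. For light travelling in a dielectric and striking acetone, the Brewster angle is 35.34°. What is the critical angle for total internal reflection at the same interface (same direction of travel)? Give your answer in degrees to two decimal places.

θ_c ≈ 45.16°

tan θ_B = n₂/n₁ = tan 35.34° = 0.7091.
Total internal reflection: sin θ_c = n₂/n₁ = 0.7091.
θ_c = arcsin(0.7091) = 45.16°.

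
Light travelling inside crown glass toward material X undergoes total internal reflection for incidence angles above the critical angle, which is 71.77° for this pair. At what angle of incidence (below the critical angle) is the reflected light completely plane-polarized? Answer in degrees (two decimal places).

At the critical angle sin θ_c = n₂/n₁, giving n₂/n₁ = sin 71.77° = 0.9498.
Then tan θ_B = n₂/n₁ = 0.9498, so θ_B = arctan 0.9498 = 43.53°.

θ_B ≈ 43.53°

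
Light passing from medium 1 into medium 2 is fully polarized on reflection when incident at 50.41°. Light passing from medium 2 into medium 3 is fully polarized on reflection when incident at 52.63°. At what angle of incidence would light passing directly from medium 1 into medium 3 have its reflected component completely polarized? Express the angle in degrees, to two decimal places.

n₂/n₁ = tan 50.41° = 1.2092 and n₃/n₂ = tan 52.63° = 1.3094.
n₃/n₁ = 1.5833. Then tan θ_B(1→3) = n₃/n₁, so θ_B(1→3) = arctan(1.5833) = 57.72°.

θ_B ≈ 57.72°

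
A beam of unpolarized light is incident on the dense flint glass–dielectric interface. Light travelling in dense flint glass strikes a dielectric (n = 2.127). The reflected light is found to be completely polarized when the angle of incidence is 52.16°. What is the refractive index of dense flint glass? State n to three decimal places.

n ≈ 1.652

Full polarization of the reflected beam means tan θ_B = n₂/n₁, where n₁ is the incident medium (dense flint glass).
n₁ = n₂ / tan θ_B = 2.127 / tan 52.16° = 1.652.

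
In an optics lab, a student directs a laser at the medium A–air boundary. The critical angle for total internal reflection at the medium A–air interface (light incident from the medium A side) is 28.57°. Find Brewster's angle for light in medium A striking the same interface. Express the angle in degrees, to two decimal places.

θ_B ≈ 25.56°

sin θ_c = n₂/n₁, so n₂/n₁ = sin 28.57° = 0.4782.
Brewster: tan θ_B = n₂/n₁ = 0.4782.
θ_B = arctan(0.4782) = 25.56°.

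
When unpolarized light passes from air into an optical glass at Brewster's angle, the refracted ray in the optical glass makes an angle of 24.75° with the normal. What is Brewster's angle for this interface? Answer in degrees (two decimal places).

Brewster's condition makes the reflected and refracted beams perpendicular: θ_B + θ_t = 90°.
θ_B = 90° − 24.75° = 65.25°.

θ_B ≈ 65.25°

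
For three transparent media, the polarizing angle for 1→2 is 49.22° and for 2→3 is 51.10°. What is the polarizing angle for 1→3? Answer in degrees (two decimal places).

Each Brewster angle gives a ratio: n₂/n₁ = tan 49.22° = 1.1593, n₃/n₂ = tan 51.10° = 1.2393.
n₃/n₁ = 1.4368. Then tan θ_B(1→3) = n₃/n₁, so θ_B(1→3) = arctan(1.4368) = 55.16°.

θ_B ≈ 55.16°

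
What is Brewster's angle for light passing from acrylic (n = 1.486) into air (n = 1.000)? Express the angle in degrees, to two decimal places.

The reflected p-component vanishes when tan θ_B = n₂/n₁.
tan θ_B = n₂/n₁ = 1.000/1.486 = 0.6729. Taking the arctangent, θ_B = 33.94°.

θ_B ≈ 33.94°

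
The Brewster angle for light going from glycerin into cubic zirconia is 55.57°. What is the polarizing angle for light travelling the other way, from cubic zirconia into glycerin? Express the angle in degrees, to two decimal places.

Reversing the direction swaps n₁ and n₂, so tan θ_B' = 1/tan θ_B and θ_B' = 90° − θ_B.
Hence θ_B' = 90° − 55.57° = 34.43°.

θ_B' ≈ 34.43°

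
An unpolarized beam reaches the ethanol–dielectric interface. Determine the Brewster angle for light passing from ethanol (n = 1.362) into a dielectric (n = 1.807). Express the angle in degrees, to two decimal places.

θ_B ≈ 52.99°

tan θ_B = n₂/n₁ = 1.807/1.362 = 1.3267.
θ_B = arctan(1.3267) = 52.99°.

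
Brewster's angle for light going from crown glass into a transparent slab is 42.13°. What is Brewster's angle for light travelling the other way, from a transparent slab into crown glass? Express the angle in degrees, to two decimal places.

tan θ_B' = n₁/n₂ = 1/tan θ_B, so θ_B' = 90° − θ_B.
θ_B' = 90° − 42.13° = 47.87°.

θ_B' ≈ 47.87°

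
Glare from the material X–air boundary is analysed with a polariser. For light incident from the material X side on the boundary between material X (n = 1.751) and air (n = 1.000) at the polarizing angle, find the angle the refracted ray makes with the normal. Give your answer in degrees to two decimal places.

θ_t ≈ 60.27°

θ_B = arctan(n₂/n₁) = arctan(1.000/1.751) = 29.73°.
At Brewster's angle the reflected and refracted rays are perpendicular, so θ_t = 90° − θ_B = 90° − 29.73° = 60.27°.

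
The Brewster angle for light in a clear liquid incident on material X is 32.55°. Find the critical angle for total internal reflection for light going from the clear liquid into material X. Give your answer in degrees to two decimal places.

θ_c ≈ 39.67°

n₂/n₁ = tan 32.55° = 0.6383; the critical angle satisfies sin θ_c = n₂/n₁.
θ_c = arcsin(0.6383) = 39.67°.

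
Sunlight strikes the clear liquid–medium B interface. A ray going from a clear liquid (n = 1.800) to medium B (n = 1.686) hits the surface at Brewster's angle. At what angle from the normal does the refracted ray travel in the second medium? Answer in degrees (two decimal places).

θ_t ≈ 46.87°

First find Brewster's angle: tan θ_B = 1.686/1.800 = 0.9367, giving θ_B = 43.13°.
At Brewster's angle the reflected and refracted rays are perpendicular, so θ_t = 90° − θ_B = 90° − 43.13° = 46.87°.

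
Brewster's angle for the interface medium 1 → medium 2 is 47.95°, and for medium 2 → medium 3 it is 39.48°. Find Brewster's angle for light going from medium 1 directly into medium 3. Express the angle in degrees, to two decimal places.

Each Brewster angle gives a ratio: n₂/n₁ = tan 47.95° = 1.1087, n₃/n₂ = tan 39.48° = 0.8238.
Multiplying, n₃/n₁ = 1.1087 × 0.8238 = 0.9133, and θ_B(1→3) = arctan 0.9133 = 42.40°.

θ_B ≈ 42.40°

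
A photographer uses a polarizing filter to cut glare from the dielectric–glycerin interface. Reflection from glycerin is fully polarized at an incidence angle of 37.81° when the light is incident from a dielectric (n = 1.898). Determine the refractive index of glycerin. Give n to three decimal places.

n ≈ 1.473

At the polarizing angle, tan θ_B = n₂/n₁ with n₁ on the incident side (a dielectric) and n₂ on the transmitted side (glycerin).
n₂ = n₁ tan θ_B = 1.898 × tan 37.81° = 1.473.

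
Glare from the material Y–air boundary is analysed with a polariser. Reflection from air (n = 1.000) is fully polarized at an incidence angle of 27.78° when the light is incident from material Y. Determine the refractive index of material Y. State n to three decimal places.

Full polarization of the reflected beam means tan θ_B = n₂/n₁, where n₁ is the incident medium (material Y).
n₁ = n₂ / tan θ_B = 1.000 / tan 27.78° = 1.898.

n ≈ 1.898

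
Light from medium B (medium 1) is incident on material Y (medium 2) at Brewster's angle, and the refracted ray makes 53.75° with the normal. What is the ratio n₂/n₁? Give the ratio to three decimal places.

n₂/n₁ ≈ 0.733

θ_B + θ_t = 90°, so θ_B = 90° − 53.75° = 36.25°.
tan θ_B = n₂/n₁, so n₂/n₁ = tan 36.25° = 0.733.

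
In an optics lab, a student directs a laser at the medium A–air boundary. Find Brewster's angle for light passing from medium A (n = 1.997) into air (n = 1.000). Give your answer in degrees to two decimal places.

θ_B ≈ 26.60°

The reflected p-component vanishes when tan θ_B = n₂/n₁.
tan θ_B = n₂/n₁ = 1.000/1.997 = 0.5008.
So θ_B = arctan 0.5008 = 26.60°.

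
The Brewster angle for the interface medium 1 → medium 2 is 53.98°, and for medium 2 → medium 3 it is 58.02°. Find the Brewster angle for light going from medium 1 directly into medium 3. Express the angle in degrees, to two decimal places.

n₂/n₁ = tan 53.98° = 1.3754 and n₃/n₂ = tan 58.02° = 1.6016.
So n₃/n₁ = (n₂/n₁)(n₃/n₂) = 1.3754 × 1.6016 = 2.2028.
θ_B(1→3) = arctan(2.2028) = 65.58°.

θ_B ≈ 65.58°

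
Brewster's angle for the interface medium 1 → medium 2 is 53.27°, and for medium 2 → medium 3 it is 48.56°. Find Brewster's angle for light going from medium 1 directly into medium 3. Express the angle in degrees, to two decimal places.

θ_B ≈ 56.62°

Each Brewster angle gives a ratio: n₂/n₁ = tan 53.27° = 1.3401, n₃/n₂ = tan 48.56° = 1.1327.
n₃/n₁ = 1.5180. Then tan θ_B(1→3) = n₃/n₁, so θ_B(1→3) = arctan(1.5180) = 56.62°.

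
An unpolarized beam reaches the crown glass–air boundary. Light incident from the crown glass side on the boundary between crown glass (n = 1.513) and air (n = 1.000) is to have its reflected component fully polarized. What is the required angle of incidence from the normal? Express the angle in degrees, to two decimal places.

θ_B ≈ 33.46°

At Brewster's angle the reflected and refracted rays are perpendicular, which with Snell's law gives tan θ_B = n₂/n₁.
Here n₂/n₁ = 1.000/1.513 = 0.6609, and Brewster's law gives tan θ_B = n₂/n₁.
So θ_B = arctan 0.6609 = 33.46°.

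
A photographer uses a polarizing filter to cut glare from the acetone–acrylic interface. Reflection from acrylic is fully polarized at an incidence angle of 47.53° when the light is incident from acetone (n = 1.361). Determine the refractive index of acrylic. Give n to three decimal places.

Full polarization of the reflected beam means tan θ_B = n₂/n₁, where n₁ is the incident medium (acetone).
n₂ = n₁ tan θ_B = 1.361 × tan 47.53° = 1.487.

n ≈ 1.487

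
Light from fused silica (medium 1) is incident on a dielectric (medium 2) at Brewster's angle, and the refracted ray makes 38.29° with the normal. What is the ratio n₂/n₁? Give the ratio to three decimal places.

At Brewster incidence θ_B = 90° − θ_t = 90° − 38.29° = 51.71°.
tan θ_B = n₂/n₁, so n₂/n₁ = tan 51.71° = 1.267.

n₂/n₁ ≈ 1.267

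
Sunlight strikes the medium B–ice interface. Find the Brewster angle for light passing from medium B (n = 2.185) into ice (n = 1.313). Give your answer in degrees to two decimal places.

The reflected p-component vanishes when tan θ_B = n₂/n₁.
tan θ_B = n₂/n₁ = 1.313/2.185 = 0.6009.
So θ_B = arctan 0.6009 = 31.00°.

θ_B ≈ 31.00°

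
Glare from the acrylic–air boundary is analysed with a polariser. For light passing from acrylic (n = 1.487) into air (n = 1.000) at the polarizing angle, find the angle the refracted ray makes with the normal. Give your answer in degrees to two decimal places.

θ_t ≈ 56.08°

tan θ_B = n₂/n₁ = 1.000/1.487 = 0.6725, so θ_B = 33.92°.
The refracted ray is perpendicular to the reflected ray, so θ_t = 90° − θ_B = 56.08°.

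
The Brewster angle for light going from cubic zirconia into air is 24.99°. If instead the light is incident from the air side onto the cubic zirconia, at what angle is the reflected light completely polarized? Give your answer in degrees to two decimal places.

Reversing the direction swaps n₁ and n₂, so tan θ_B' = 1/tan θ_B and θ_B' = 90° − θ_B.
Hence θ_B' = 90° − 24.99° = 65.01°.

θ_B' ≈ 65.01°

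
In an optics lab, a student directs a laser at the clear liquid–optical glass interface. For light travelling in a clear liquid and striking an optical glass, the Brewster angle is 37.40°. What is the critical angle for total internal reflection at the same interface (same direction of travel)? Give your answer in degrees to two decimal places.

From Brewster, n₂/n₁ = tan θ_B = tan 37.40° = 0.7646.
Then sin θ_c = n₂/n₁ = 0.7646, so θ_c = arcsin 0.7646 = 49.87°.

θ_c ≈ 49.87°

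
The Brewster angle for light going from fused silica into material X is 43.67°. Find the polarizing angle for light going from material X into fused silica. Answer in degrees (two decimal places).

θ_B' ≈ 46.33°

tan θ_B' = n₁/n₂ = 1/tan θ_B, so θ_B' = 90° − θ_B.
θ_B' = 90° − 43.67° = 46.33°.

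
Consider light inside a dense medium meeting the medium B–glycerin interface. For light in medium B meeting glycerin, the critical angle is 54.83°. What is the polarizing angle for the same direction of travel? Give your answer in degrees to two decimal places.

sin θ_c = n₂/n₁, so n₂/n₁ = sin 54.83° = 0.8174.
Brewster: tan θ_B = n₂/n₁ = 0.8174.
θ_B = arctan(0.8174) = 39.26°.

θ_B ≈ 39.26°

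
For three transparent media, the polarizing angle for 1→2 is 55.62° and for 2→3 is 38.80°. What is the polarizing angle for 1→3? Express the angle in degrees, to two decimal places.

θ_B ≈ 49.60°

n₂/n₁ = tan 55.62° = 1.4616 and n₃/n₂ = tan 38.80° = 0.8040.
So n₃/n₁ = (n₂/n₁)(n₃/n₂) = 1.4616 × 0.8040 = 1.1751.
θ_B(1→3) = arctan(1.1751) = 49.60°.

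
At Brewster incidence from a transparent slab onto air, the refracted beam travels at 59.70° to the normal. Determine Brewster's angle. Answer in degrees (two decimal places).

θ_B ≈ 30.30°

Brewster's condition makes the reflected and refracted beams perpendicular: θ_B + θ_t = 90°.
θ_B = 90° − 59.70° = 30.30°.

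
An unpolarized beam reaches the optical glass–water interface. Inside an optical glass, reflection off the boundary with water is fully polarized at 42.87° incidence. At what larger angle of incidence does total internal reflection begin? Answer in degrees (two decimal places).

θ_c ≈ 68.17°

From Brewster, n₂/n₁ = tan θ_B = tan 42.87° = 0.9283.
Then sin θ_c = n₂/n₁ = 0.9283, so θ_c = arcsin 0.9283 = 68.17°.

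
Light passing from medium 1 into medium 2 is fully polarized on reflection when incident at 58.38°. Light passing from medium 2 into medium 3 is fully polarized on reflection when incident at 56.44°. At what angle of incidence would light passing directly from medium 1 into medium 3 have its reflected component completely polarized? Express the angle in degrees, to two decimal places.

Each Brewster angle gives a ratio: n₂/n₁ = tan 58.38° = 1.6242, n₃/n₂ = tan 56.44° = 1.5074.
Multiplying, n₃/n₁ = 1.6242 × 1.5074 = 2.4483, and θ_B(1→3) = arctan 2.4483 = 67.78°.

θ_B ≈ 67.78°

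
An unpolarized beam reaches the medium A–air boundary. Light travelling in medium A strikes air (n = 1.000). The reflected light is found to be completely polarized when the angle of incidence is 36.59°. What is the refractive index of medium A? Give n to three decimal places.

n ≈ 1.347

Full polarization of the reflected beam means tan θ_B = n₂/n₁, where n₁ is the incident medium (medium A).
n₁ = n₂ / tan θ_B = 1.000 / tan 36.59° = 1.347.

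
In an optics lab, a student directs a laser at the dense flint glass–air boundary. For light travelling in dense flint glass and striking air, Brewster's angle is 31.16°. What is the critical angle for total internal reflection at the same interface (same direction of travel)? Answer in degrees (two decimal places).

θ_c ≈ 37.20°

n₂/n₁ = tan 31.16° = 0.6047; the critical angle satisfies sin θ_c = n₂/n₁.
θ_c = arcsin(0.6047) = 37.20°.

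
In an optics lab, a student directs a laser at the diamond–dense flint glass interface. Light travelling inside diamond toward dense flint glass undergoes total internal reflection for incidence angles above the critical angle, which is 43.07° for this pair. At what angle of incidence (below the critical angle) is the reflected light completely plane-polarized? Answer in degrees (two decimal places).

sin θ_c = n₂/n₁, so n₂/n₁ = sin 43.07° = 0.6829.
Brewster: tan θ_B = n₂/n₁ = 0.6829.
θ_B = arctan(0.6829) = 34.33°.

θ_B ≈ 34.33°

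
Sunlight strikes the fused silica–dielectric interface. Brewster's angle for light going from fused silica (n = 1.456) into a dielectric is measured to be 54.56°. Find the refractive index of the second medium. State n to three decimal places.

n ≈ 2.046

Full polarization of the reflected beam means tan θ_B = n₂/n₁, where n₁ is the incident medium (fused silica).
n₂ = n₁ tan θ_B = 1.456 × tan 54.56° = 2.046.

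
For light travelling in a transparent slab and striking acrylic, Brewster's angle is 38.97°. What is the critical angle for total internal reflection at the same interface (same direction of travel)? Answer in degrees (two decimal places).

θ_c ≈ 53.99°

From Brewster, n₂/n₁ = tan θ_B = tan 38.97° = 0.8089.
Then sin θ_c = n₂/n₁ = 0.8089, so θ_c = arcsin 0.8089 = 53.99°.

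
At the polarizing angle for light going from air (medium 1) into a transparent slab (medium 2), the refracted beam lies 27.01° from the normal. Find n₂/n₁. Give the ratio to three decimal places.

θ_B + θ_t = 90°, so θ_B = 90° − 27.01° = 62.99°.
Then n₂/n₁ = tan θ_B = tan 62.99° = 1.962.

n₂/n₁ ≈ 1.962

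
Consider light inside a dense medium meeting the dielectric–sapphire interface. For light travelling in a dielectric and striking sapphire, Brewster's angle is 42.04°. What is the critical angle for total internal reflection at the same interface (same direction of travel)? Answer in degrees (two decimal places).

tan θ_B = n₂/n₁ = tan 42.04° = 0.9017.
Total internal reflection: sin θ_c = n₂/n₁ = 0.9017.
θ_c = arcsin(0.9017) = 64.38°.

θ_c ≈ 64.38°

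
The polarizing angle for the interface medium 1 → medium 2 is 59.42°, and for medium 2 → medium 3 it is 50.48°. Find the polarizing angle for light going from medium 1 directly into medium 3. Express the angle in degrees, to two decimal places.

θ_B ≈ 64.01°

n₂/n₁ = tan 59.42° = 1.6923 and n₃/n₂ = tan 50.48° = 1.2122.
n₃/n₁ = 2.0514. Then tan θ_B(1→3) = n₃/n₁, so θ_B(1→3) = arctan(2.0514) = 64.01°.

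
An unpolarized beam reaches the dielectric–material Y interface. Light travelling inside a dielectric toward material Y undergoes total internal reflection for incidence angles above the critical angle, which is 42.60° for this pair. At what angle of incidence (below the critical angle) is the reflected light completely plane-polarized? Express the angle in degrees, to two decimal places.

θ_B ≈ 34.09°

At the critical angle sin θ_c = n₂/n₁, giving n₂/n₁ = sin 42.60° = 0.6769.
Then tan θ_B = n₂/n₁ = 0.6769, so θ_B = arctan 0.6769 = 34.09°.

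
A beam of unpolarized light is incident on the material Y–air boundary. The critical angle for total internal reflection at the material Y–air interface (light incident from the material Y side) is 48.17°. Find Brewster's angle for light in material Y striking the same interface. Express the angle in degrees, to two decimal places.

θ_B ≈ 36.69°

At the critical angle sin θ_c = n₂/n₁, giving n₂/n₁ = sin 48.17° = 0.7451.
Then tan θ_B = n₂/n₁ = 0.7451, so θ_B = arctan 0.7451 = 36.69°.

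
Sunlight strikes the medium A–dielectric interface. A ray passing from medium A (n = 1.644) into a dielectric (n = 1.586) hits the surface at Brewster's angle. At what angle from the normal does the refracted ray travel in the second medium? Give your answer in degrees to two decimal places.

θ_B = arctan(n₂/n₁) = arctan(1.586/1.644) = 43.97°.
At Brewster's angle the reflected and refracted rays are perpendicular, so θ_t = 90° − θ_B = 90° − 43.97° = 46.03°.

θ_t ≈ 46.03°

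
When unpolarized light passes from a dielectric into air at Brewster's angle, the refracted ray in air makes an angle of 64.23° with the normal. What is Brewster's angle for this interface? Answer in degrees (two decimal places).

Brewster's condition makes the reflected and refracted beams perpendicular: θ_B + θ_t = 90°.
θ_B = 90° − 64.23° = 25.77°.

θ_B ≈ 25.77°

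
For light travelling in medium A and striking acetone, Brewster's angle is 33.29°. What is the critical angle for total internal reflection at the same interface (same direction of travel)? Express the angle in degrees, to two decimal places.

θ_c ≈ 41.04°

From Brewster, n₂/n₁ = tan θ_B = tan 33.29° = 0.6566.
Then sin θ_c = n₂/n₁ = 0.6566, so θ_c = arcsin 0.6566 = 41.04°.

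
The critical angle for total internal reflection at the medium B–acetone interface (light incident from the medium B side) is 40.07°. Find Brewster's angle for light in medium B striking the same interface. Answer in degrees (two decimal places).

θ_B ≈ 32.77°

At the critical angle sin θ_c = n₂/n₁, giving n₂/n₁ = sin 40.07° = 0.6437.
Then tan θ_B = n₂/n₁ = 0.6437, so θ_B = arctan 0.6437 = 32.77°.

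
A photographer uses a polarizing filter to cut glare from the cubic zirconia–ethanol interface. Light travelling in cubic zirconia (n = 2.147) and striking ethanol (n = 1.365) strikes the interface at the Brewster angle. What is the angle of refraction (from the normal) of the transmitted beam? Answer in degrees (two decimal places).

θ_B = arctan(n₂/n₁) = arctan(1.365/2.147) = 32.45°.
At Brewster's angle the reflected and refracted rays are perpendicular, so θ_t = 90° − θ_B = 90° − 32.45° = 57.55°.

θ_t ≈ 57.55°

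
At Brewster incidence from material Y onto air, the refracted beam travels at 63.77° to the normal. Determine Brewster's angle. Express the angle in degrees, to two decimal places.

At Brewster's angle the reflected and refracted rays are perpendicular, so θ_B + θ_t = 90°.
So θ_B = 90° − θ_t = 90° − 63.77° = 26.23°.

θ_B ≈ 26.23°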